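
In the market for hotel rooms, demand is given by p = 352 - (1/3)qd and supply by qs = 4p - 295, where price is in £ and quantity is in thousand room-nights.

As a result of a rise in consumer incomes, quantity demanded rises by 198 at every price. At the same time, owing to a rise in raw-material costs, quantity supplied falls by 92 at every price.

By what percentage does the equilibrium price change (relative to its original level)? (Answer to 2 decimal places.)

+21.47

Before the shock: 1056 - 3p = 4p - 295 ⇒ 1351 = 7p ⇒ p = 193, q = 477.
After the shift, demand is qd = 1254 - 3p and supply is qs = 4p - 387.
Clearing the new market: 1254 - 3p = 4p - 387, so p = 1641/7 ≈ 234.4286 and q = 3855/7 ≈ 550.7143.
%Δp = (234.4286 − 193) / 193 × 100 = +21.47%.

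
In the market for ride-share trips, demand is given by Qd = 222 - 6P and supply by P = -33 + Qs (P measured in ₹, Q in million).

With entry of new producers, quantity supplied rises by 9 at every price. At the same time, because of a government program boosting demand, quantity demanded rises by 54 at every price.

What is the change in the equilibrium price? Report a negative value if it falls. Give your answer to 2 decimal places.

+6.43

Solve the original market: 222 - 6P = P + 33, hence P = 27 and Q = 60.
With the change applied: demand Qd = 276 - 6P, supply Qs = P + 42.
Setting them equal: 276 - 6P = P + 42 → 234 = 7P, so P = 234/7 ≈ 33.4286 and Q = 528/7 ≈ 75.4286.
ΔP = 33.4286 − 27 = +6.43.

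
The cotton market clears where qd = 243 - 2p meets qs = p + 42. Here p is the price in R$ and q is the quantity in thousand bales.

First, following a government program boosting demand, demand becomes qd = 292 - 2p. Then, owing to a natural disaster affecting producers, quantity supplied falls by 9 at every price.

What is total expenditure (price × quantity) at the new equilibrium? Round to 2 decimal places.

10302.44

Solve the original market: 243 - 2p = p + 42, hence p = 67 and q = 109.
With the change applied: demand qd = 292 - 2p, supply qs = p + 33.
Clearing the new market: 292 - 2p = p + 33, so p = 259/3 ≈ 86.3333 and q = 358/3 ≈ 119.3333.
New expenditure = 86.3333 × 119.3333 = 10302.44.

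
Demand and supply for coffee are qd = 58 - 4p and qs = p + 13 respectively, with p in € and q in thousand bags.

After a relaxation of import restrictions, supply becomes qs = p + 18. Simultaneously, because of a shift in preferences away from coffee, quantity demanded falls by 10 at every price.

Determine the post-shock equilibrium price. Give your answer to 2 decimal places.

6.00

Before the shock: 58 - 4p = p + 13 ⇒ 45 = 5p ⇒ p = 9, q = 22.
After the shift, demand is qd = 48 - 4p and supply is qs = p + 18.
Setting them equal: 48 - 4p = p + 18 → 30 = 5p, so p = 6 and q = 24.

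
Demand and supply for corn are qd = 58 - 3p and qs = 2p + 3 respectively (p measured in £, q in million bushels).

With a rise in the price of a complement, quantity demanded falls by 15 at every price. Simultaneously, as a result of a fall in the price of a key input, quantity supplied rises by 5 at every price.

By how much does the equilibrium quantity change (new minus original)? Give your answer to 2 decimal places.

-3.00

Solve the original market: 58 - 3p = 2p + 3, hence p = 11 and q = 25.
The new curves are qd = 43 - 3p (demand) and qs = 2p + 8 (supply).
New equilibrium: 43 - 3p = 2p + 8 ⇒ 35 = 5p ⇒ p = 7, q = 22.
Δq = 22 − 25 = -3.00.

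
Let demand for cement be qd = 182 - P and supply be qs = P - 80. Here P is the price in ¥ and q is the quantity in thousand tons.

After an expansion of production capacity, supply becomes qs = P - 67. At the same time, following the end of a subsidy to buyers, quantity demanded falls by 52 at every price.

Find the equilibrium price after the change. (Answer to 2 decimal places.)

98.50

Before the shock: 182 - P = P - 80 ⇒ 262 = 2P ⇒ P = 131, q = 51.
After the shift, demand is qd = 130 - P and supply is qs = P - 67.
Clearing the new market: 130 - P = P - 67, so P = 98.5 and q = 31.5.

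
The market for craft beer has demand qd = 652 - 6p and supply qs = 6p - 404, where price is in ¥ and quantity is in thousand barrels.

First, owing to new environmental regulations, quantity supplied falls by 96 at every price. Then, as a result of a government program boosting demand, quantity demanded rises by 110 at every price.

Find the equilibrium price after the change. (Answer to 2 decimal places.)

Original equilibrium: 652 - 6p = 6p - 404 gives 1056 = 12p, so p = 88 and q = 124.
After the shift, demand is qd = 762 - 6p and supply is qs = 6p - 500.
Equate the new curves: 762 - 6p = 6p - 500, giving 1262 = 12p, p = 631/6 ≈ 105.1667, q = 131.

105.17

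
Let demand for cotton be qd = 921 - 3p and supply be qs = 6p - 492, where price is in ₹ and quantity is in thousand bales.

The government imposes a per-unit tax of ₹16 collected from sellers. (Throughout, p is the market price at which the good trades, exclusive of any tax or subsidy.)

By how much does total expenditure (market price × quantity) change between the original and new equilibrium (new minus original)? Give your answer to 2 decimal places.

Solve the original market: 921 - 3p = 6p - 492, hence p = 157 and q = 450.
Since sellers keep the price net of the tax, the effective supply curve becomes qs = 6p - 588.
Equate the new curves: 921 - 3p = 6p - 588, giving 1509 = 9p, p = 503/3 ≈ 167.6667, q = 418.
Expenditure moves from 157×450 = 70650 to 167.6667×418 = 70084.6667; change = -565.33.

-565.33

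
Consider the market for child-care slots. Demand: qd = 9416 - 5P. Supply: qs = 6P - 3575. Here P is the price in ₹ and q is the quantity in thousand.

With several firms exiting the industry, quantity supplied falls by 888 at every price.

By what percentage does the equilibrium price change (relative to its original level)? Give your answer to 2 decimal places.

+6.84

Original equilibrium: 9416 - 5P = 6P - 3575 gives 12991 = 11P, so P = 1181 and q = 3511.
After the shift, demand is qd = 9416 - 5P and supply is qs = 6P - 4463.
Equate the new curves: 9416 - 5P = 6P - 4463, giving 13879 = 11P, P = 13879/11 ≈ 1261.7273, q = 34181/11 ≈ 3107.3636.
%ΔP = (1261.7273 − 1181) / 1181 × 100 = +6.84%.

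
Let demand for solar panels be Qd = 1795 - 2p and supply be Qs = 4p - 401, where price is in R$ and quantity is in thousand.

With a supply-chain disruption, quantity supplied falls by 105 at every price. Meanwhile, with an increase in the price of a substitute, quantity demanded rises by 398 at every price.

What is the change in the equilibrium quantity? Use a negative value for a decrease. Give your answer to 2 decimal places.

Original equilibrium: 1795 - 2p = 4p - 401 gives 2196 = 6p, so p = 366 and Q = 1063.
After the shift, demand is Qd = 2193 - 2p and supply is Qs = 4p - 506.
Clearing the new market: 2193 - 2p = 4p - 506, so p = 2699/6 ≈ 449.8333 and Q = 3880/3 ≈ 1293.3333.
ΔQ = 1293.3333 − 1063 = +230.33.

+230.33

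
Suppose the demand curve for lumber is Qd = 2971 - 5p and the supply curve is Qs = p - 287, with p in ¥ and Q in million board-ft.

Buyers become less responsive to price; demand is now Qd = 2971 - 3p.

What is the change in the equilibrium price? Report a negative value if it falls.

+271.5

Solve the original market: 2971 - 5p = p - 287, hence p = 543 and Q = 256.
After the shift, demand is Qd = 2971 - 3p and supply is Qs = p - 287.
Setting them equal: 2971 - 3p = p - 287 → 3258 = 4p, so p = 814.5 and Q = 527.5.
Δp = 814.5 − 543 = +271.5.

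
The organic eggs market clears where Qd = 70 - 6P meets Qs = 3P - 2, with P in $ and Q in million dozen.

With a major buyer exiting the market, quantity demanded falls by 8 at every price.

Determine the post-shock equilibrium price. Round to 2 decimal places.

Before the shock: 70 - 6P = 3P - 2 ⇒ 72 = 9P ⇒ P = 8, Q = 22.
The shock moves the curves to Qd = 62 - 6P and Qs = 3P - 2.
New equilibrium: 62 - 6P = 3P - 2 ⇒ 64 = 9P ⇒ P = 64/9 ≈ 7.1111, Q = 58/3 ≈ 19.3333.

7.11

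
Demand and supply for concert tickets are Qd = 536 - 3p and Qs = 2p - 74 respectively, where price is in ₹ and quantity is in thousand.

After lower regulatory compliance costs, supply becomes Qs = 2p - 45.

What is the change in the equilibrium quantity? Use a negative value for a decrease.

+17.4

Before the shock: 536 - 3p = 2p - 74 ⇒ 610 = 5p ⇒ p = 122, Q = 170.
With the change applied: demand Qd = 536 - 3p, supply Qs = 2p - 45.
Clearing the new market: 536 - 3p = 2p - 45, so p = 116.2 and Q = 187.4.
ΔQ = 187.4 − 170 = +17.4.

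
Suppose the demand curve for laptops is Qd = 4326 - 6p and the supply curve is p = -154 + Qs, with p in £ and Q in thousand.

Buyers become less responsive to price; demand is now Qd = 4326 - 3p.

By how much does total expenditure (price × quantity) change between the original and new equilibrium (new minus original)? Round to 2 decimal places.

+801471.00

Initially, 4326 - 6p = p + 154, so 4172 = 7p and p = 596, Q = 750.
With the change applied: demand Qd = 4326 - 3p, supply Qs = p + 154.
New equilibrium: 4326 - 3p = p + 154 ⇒ 4172 = 4p ⇒ p = 1043, Q = 1197.
Expenditure moves from 596×750 = 447000 to 1043×1197 = 1248471; change = +801471.00.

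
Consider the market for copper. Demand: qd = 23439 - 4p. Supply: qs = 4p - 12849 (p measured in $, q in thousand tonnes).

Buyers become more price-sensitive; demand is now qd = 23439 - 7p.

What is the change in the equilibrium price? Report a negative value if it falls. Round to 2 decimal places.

-1237.09

Solve the original market: 23439 - 4p = 4p - 12849, hence p = 4536 and q = 5295.
With the change applied: demand qd = 23439 - 7p, supply qs = 4p - 12849.
Clearing the new market: 23439 - 7p = 4p - 12849, so p = 36288/11 ≈ 3298.9091 and q = 3813/11 ≈ 346.6364.
Δp = 3298.9091 − 4536 = -1237.09.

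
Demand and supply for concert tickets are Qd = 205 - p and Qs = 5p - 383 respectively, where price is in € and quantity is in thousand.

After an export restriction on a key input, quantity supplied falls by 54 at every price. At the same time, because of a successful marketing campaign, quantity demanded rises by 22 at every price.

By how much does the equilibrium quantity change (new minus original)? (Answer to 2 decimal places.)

+9.33

Initially, 205 - p = 5p - 383, so 588 = 6p and p = 98, Q = 107.
With the change applied: demand Qd = 227 - p, supply Qs = 5p - 437.
Clearing the new market: 227 - p = 5p - 437, so p = 332/3 ≈ 110.6667 and Q = 349/3 ≈ 116.3333.
ΔQ = 116.3333 − 107 = +9.33.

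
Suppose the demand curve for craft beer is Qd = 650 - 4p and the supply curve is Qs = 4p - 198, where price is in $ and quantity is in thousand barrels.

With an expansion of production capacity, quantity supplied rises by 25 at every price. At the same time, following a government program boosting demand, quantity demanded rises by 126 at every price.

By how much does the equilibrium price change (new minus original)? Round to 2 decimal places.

Initially, 650 - 4p = 4p - 198, so 848 = 8p and p = 106, Q = 226.
With the change applied: demand Qd = 776 - 4p, supply Qs = 4p - 173.
Setting them equal: 776 - 4p = 4p - 173 → 949 = 8p, so p = 118.625 and Q = 301.5.
Δp = 118.625 − 106 = +12.63.

+12.63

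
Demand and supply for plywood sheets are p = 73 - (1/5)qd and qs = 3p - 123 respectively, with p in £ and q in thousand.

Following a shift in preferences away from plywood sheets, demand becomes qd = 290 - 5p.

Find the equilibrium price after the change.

Before the shock: 365 - 5p = 3p - 123 ⇒ 488 = 8p ⇒ p = 61, q = 60.
The shock moves the curves to qd = 290 - 5p and qs = 3p - 123.
New equilibrium: 290 - 5p = 3p - 123 ⇒ 413 = 8p ⇒ p = 51.625, q = 31.875.

51.625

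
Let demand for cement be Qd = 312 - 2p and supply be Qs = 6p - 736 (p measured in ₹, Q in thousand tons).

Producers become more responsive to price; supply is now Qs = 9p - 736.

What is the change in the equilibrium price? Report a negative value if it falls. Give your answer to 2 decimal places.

Solve the original market: 312 - 2p = 6p - 736, hence p = 131 and Q = 50.
The new curves are Qd = 312 - 2p (demand) and Qs = 9p - 736 (supply).
Setting them equal: 312 - 2p = 9p - 736 → 1048 = 11p, so p = 1048/11 ≈ 95.2727 and Q = 1336/11 ≈ 121.4545.
Δp = 95.2727 − 131 = -35.73.

-35.73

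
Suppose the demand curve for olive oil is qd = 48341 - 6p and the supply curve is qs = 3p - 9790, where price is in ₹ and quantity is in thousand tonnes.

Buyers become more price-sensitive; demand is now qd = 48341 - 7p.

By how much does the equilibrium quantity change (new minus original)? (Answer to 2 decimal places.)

-1937.70

Initially, 48341 - 6p = 3p - 9790, so 58131 = 9p and p = 6459, q = 9587.
With the change applied: demand qd = 48341 - 7p, supply qs = 3p - 9790.
Equate the new curves: 48341 - 7p = 3p - 9790, giving 58131 = 10p, p = 5813.1, q = 7649.3.
Δq = 7649.3 − 9587 = -1937.70.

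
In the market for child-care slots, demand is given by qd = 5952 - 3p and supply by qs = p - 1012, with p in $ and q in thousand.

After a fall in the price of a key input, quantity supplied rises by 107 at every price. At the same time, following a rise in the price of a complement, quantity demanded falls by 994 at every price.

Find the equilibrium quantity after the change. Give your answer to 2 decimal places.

Solve the original market: 5952 - 3p = p - 1012, hence p = 1741 and q = 729.
After the shift, demand is qd = 4958 - 3p and supply is qs = p - 905.
New equilibrium: 4958 - 3p = p - 905 ⇒ 5863 = 4p ⇒ p = 1465.75, q = 560.75.

560.75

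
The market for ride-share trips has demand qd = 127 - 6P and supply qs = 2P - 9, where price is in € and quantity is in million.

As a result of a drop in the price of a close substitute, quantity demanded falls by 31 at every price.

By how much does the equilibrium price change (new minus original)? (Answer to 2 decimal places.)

Initially, 127 - 6P = 2P - 9, so 136 = 8P and P = 17, q = 25.
The new curves are qd = 96 - 6P (demand) and qs = 2P - 9 (supply).
Clearing the new market: 96 - 6P = 2P - 9, so P = 13.125 and q = 17.25.
ΔP = 13.125 − 17 = -3.88.

-3.88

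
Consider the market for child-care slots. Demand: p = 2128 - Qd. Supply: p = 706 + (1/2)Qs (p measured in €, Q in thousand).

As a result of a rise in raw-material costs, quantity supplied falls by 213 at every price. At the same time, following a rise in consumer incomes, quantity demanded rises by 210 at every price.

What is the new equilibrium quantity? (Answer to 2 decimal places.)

1017.00

Solve the original market: 2128 - p = 2p - 1412, hence p = 1180 and Q = 948.
The new curves are Qd = 2338 - p (demand) and Qs = 2p - 1625 (supply).
Setting them equal: 2338 - p = 2p - 1625 → 3963 = 3p, so p = 1321 and Q = 1017.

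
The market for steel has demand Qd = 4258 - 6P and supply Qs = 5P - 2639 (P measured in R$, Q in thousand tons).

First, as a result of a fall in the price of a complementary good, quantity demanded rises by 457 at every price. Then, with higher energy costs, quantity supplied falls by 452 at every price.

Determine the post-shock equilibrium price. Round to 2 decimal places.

Solve the original market: 4258 - 6P = 5P - 2639, hence P = 627 and Q = 496.
The shock moves the curves to Qd = 4715 - 6P and Qs = 5P - 3091.
New equilibrium: 4715 - 6P = 5P - 3091 ⇒ 7806 = 11P ⇒ P = 7806/11 ≈ 709.6364, Q = 5029/11 ≈ 457.1818.

709.64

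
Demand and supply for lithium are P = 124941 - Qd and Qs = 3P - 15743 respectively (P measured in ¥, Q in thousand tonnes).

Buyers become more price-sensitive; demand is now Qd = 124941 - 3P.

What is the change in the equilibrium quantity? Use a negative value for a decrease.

Original equilibrium: 124941 - P = 3P - 15743 gives 140684 = 4P, so P = 35171 and Q = 89770.
The new curves are Qd = 124941 - 3P (demand) and Qs = 3P - 15743 (supply).
Clearing the new market: 124941 - 3P = 3P - 15743, so P = 70342/3 ≈ 23447.3333 and Q = 54599.
ΔQ = 54599 − 89770 = -35171.

-35171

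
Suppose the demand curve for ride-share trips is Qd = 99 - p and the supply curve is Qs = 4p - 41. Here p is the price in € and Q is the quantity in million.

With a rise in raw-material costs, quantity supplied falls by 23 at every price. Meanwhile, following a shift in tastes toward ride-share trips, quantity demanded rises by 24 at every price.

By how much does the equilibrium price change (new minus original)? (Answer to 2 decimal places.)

Before the shock: 99 - p = 4p - 41 ⇒ 140 = 5p ⇒ p = 28, Q = 71.
After the shift, demand is Qd = 123 - p and supply is Qs = 4p - 64.
Clearing the new market: 123 - p = 4p - 64, so p = 37.4 and Q = 85.6.
Δp = 37.4 − 28 = +9.40.

+9.40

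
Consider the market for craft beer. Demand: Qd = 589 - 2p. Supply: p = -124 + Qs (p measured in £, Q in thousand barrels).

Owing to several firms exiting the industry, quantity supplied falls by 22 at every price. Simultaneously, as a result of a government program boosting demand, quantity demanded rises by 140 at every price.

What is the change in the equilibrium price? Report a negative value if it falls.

+54

Solve the original market: 589 - 2p = p + 124, hence p = 155 and Q = 279.
The new curves are Qd = 729 - 2p (demand) and Qs = p + 102 (supply).
Setting them equal: 729 - 2p = p + 102 → 627 = 3p, so p = 209 and Q = 311.
Δp = 209 − 155 = +54.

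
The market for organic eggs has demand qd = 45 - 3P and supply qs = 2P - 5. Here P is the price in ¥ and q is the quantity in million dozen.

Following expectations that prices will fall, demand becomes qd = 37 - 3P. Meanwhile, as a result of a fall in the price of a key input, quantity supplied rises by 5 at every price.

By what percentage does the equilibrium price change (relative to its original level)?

-26

Initially, 45 - 3P = 2P - 5, so 50 = 5P and P = 10, q = 15.
With the change applied: demand qd = 37 - 3P, supply qs = 2P.
Equate the new curves: 37 - 3P = 2P, giving 37 = 5P, P = 7.4, q = 14.8.
%ΔP = (7.4 − 10) / 10 × 100 = -26%.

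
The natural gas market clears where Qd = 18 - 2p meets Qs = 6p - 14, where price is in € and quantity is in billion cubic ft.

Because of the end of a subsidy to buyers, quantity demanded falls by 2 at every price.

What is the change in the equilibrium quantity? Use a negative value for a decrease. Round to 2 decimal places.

-1.50

Original equilibrium: 18 - 2p = 6p - 14 gives 32 = 8p, so p = 4 and Q = 10.
The shock moves the curves to Qd = 16 - 2p and Qs = 6p - 14.
Setting them equal: 16 - 2p = 6p - 14 → 30 = 8p, so p = 3.75 and Q = 8.5.
ΔQ = 8.5 − 10 = -1.50.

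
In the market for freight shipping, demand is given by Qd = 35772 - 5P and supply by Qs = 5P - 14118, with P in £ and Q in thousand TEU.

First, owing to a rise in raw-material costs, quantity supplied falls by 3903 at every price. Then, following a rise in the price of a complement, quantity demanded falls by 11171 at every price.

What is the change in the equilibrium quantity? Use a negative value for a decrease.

Initially, 35772 - 5P = 5P - 14118, so 49890 = 10P and P = 4989, Q = 10827.
After the shift, demand is Qd = 24601 - 5P and supply is Qs = 5P - 18021.
Equate the new curves: 24601 - 5P = 5P - 18021, giving 42622 = 10P, P = 4262.2, Q = 3290.
ΔQ = 3290 − 10827 = -7537.

-7537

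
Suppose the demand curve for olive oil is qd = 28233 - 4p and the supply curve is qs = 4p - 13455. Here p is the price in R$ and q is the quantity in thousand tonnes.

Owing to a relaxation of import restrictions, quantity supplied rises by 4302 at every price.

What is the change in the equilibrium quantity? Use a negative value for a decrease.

Before the shock: 28233 - 4p = 4p - 13455 ⇒ 41688 = 8p ⇒ p = 5211, q = 7389.
With the change applied: demand qd = 28233 - 4p, supply qs = 4p - 9153.
New equilibrium: 28233 - 4p = 4p - 9153 ⇒ 37386 = 8p ⇒ p = 4673.25, q = 9540.
Δq = 9540 − 7389 = +2151.

+2151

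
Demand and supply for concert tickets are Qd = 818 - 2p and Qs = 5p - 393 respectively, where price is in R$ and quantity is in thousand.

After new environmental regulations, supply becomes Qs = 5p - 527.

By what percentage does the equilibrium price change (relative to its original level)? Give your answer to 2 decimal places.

+11.07

Before the shock: 818 - 2p = 5p - 393 ⇒ 1211 = 7p ⇒ p = 173, Q = 472.
The new curves are Qd = 818 - 2p (demand) and Qs = 5p - 527 (supply).
Setting them equal: 818 - 2p = 5p - 527 → 1345 = 7p, so p = 1345/7 ≈ 192.1429 and Q = 3036/7 ≈ 433.7143.
%Δp = (192.1429 − 173) / 173 × 100 = +11.07%.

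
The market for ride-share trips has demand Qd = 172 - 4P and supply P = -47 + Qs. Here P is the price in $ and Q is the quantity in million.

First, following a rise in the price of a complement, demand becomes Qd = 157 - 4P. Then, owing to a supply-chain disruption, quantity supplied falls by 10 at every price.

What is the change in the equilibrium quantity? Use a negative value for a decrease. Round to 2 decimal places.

Original equilibrium: 172 - 4P = P + 47 gives 125 = 5P, so P = 25 and Q = 72.
The shock moves the curves to Qd = 157 - 4P and Qs = P + 37.
Equate the new curves: 157 - 4P = P + 37, giving 120 = 5P, P = 24, Q = 61.
ΔQ = 61 − 72 = -11.00.

-11.00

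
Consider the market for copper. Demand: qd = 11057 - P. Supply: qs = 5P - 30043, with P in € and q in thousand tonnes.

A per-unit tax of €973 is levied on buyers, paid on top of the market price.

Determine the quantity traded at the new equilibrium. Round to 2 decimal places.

Solve the original market: 11057 - P = 5P - 30043, hence P = 6850 and q = 4207.
Since buyers pay the price plus the tax, the effective demand curve becomes qd = 10084 - P.
New equilibrium: 10084 - P = 5P - 30043 ⇒ 40127 = 6P ⇒ P = 40127/6 ≈ 6687.8333, q = 20377/6 ≈ 3396.1667.

3396.17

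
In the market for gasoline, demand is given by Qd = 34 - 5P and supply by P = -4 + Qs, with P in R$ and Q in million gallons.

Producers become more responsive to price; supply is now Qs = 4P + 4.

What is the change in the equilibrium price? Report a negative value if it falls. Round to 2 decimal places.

Initially, 34 - 5P = P + 4, so 30 = 6P and P = 5, Q = 9.
With the change applied: demand Qd = 34 - 5P, supply Qs = 4P + 4.
Setting them equal: 34 - 5P = 4P + 4 → 30 = 9P, so P = 10/3 ≈ 3.3333 and Q = 52/3 ≈ 17.3333.
ΔP = 3.3333 − 5 = -1.67.

-1.67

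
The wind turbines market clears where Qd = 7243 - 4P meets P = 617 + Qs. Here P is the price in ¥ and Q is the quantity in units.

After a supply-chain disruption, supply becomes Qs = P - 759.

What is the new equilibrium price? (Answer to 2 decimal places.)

Before the shock: 7243 - 4P = P - 617 ⇒ 7860 = 5P ⇒ P = 1572, Q = 955.
The new curves are Qd = 7243 - 4P (demand) and Qs = P - 759 (supply).
New equilibrium: 7243 - 4P = P - 759 ⇒ 8002 = 5P ⇒ P = 1600.4, Q = 841.4.

1600.40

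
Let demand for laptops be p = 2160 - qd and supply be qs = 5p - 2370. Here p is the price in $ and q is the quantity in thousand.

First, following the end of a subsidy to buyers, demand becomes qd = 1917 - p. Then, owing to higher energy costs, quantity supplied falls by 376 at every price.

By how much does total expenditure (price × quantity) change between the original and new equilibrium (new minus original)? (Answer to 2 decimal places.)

Initially, 2160 - p = 5p - 2370, so 4530 = 6p and p = 755, q = 1405.
With the change applied: demand qd = 1917 - p, supply qs = 5p - 2746.
Equate the new curves: 1917 - p = 5p - 2746, giving 4663 = 6p, p = 4663/6 ≈ 777.1667, q = 6839/6 ≈ 1139.8333.
Expenditure moves from 755×1405 = 1060775 to 777.1667×1139.8333 = 885840.4722; change = -174934.53.

-174934.53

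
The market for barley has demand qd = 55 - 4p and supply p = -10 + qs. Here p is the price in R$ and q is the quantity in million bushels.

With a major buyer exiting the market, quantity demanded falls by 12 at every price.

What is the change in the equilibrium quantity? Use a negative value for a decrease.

-2.4

Solve the original market: 55 - 4p = p + 10, hence p = 9 and q = 19.
With the change applied: demand qd = 43 - 4p, supply qs = p + 10.
Equate the new curves: 43 - 4p = p + 10, giving 33 = 5p, p = 6.6, q = 16.6.
Δq = 16.6 − 19 = -2.4.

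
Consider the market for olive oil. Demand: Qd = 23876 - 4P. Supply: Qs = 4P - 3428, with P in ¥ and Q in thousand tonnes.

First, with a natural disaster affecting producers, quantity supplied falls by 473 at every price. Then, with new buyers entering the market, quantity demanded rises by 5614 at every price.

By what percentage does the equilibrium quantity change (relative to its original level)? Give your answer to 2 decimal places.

+25.14

Solve the original market: 23876 - 4P = 4P - 3428, hence P = 3413 and Q = 10224.
With the change applied: demand Qd = 29490 - 4P, supply Qs = 4P - 3901.
New equilibrium: 29490 - 4P = 4P - 3901 ⇒ 33391 = 8P ⇒ P = 4173.875, Q = 12794.5.
%ΔQ = (12794.5 − 10224) / 10224 × 100 = +25.14%.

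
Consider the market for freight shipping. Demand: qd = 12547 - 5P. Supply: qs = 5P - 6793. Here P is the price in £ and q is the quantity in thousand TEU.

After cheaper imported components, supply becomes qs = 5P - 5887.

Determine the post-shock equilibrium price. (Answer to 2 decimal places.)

Solve the original market: 12547 - 5P = 5P - 6793, hence P = 1934 and q = 2877.
With the change applied: demand qd = 12547 - 5P, supply qs = 5P - 5887.
Setting them equal: 12547 - 5P = 5P - 5887 → 18434 = 10P, so P = 1843.4 and q = 3330.

1843.40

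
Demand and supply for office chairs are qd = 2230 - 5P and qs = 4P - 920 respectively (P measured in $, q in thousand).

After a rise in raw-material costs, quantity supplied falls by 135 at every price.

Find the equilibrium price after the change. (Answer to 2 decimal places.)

365.00

Original equilibrium: 2230 - 5P = 4P - 920 gives 3150 = 9P, so P = 350 and q = 480.
After the shift, demand is qd = 2230 - 5P and supply is qs = 4P - 1055.
Clearing the new market: 2230 - 5P = 4P - 1055, so P = 365 and q = 405.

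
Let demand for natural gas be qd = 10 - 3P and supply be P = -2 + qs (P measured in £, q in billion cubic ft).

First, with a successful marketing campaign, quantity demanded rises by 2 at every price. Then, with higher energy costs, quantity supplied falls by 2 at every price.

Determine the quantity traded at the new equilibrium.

3

Initially, 10 - 3P = P + 2, so 8 = 4P and P = 2, q = 4.
With the change applied: demand qd = 12 - 3P, supply qs = P.
Equate the new curves: 12 - 3P = P, giving 12 = 4P, P = 3, q = 3.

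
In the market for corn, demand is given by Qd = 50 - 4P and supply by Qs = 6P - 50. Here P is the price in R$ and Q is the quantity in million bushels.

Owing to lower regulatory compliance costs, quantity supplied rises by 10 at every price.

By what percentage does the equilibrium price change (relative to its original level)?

-10

Original equilibrium: 50 - 4P = 6P - 50 gives 100 = 10P, so P = 10 and Q = 10.
The new curves are Qd = 50 - 4P (demand) and Qs = 6P - 40 (supply).
Equate the new curves: 50 - 4P = 6P - 40, giving 90 = 10P, P = 9, Q = 14.
%ΔP = (9 − 10) / 10 × 100 = -10%.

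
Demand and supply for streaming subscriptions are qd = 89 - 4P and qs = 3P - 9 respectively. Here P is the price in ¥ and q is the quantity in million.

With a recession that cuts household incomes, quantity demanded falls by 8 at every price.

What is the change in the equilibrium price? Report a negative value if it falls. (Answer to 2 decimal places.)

Before the shock: 89 - 4P = 3P - 9 ⇒ 98 = 7P ⇒ P = 14, q = 33.
After the shift, demand is qd = 81 - 4P and supply is qs = 3P - 9.
Equate the new curves: 81 - 4P = 3P - 9, giving 90 = 7P, P = 90/7 ≈ 12.8571, q = 207/7 ≈ 29.5714.
ΔP = 12.8571 − 14 = -1.14.

-1.14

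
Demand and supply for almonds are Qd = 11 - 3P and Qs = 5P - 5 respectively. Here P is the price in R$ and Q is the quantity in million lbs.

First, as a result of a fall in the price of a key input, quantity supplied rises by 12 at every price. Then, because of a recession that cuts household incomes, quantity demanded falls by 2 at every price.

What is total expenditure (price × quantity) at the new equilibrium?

2.0625

Solve the original market: 11 - 3P = 5P - 5, hence P = 2 and Q = 5.
The shock moves the curves to Qd = 9 - 3P and Qs = 5P + 7.
Clearing the new market: 9 - 3P = 5P + 7, so P = 0.25 and Q = 8.25.
New expenditure = 0.25 × 8.25 = 2.0625.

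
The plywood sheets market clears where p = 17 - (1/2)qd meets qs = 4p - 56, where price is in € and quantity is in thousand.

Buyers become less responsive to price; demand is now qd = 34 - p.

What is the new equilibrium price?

Solve the original market: 34 - 2p = 4p - 56, hence p = 15 and q = 4.
The shock moves the curves to qd = 34 - p and qs = 4p - 56.
Equate the new curves: 34 - p = 4p - 56, giving 90 = 5p, p = 18, q = 16.

18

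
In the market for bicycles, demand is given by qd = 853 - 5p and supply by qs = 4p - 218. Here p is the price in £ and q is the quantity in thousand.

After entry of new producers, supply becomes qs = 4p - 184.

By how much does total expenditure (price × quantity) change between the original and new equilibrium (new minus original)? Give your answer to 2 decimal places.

Initially, 853 - 5p = 4p - 218, so 1071 = 9p and p = 119, q = 258.
The new curves are qd = 853 - 5p (demand) and qs = 4p - 184 (supply).
Equate the new curves: 853 - 5p = 4p - 184, giving 1037 = 9p, p = 1037/9 ≈ 115.2222, q = 2492/9 ≈ 276.8889.
Expenditure moves from 119×258 = 30702 to 115.2222×276.8889 = 31903.7531; change = +1201.75.

+1201.75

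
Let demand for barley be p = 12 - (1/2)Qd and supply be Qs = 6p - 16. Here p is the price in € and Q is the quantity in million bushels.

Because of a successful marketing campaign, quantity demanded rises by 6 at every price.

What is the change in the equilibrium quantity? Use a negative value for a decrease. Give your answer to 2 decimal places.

Original equilibrium: 24 - 2p = 6p - 16 gives 40 = 8p, so p = 5 and Q = 14.
The new curves are Qd = 30 - 2p (demand) and Qs = 6p - 16 (supply).
Clearing the new market: 30 - 2p = 6p - 16, so p = 5.75 and Q = 18.5.
ΔQ = 18.5 − 14 = +4.50.

+4.50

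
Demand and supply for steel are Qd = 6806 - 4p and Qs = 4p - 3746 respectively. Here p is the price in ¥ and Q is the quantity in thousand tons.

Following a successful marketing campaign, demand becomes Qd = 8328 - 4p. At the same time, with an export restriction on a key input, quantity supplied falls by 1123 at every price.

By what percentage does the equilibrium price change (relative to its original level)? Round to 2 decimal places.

+25.07

Initially, 6806 - 4p = 4p - 3746, so 10552 = 8p and p = 1319, Q = 1530.
With the change applied: demand Qd = 8328 - 4p, supply Qs = 4p - 4869.
New equilibrium: 8328 - 4p = 4p - 4869 ⇒ 13197 = 8p ⇒ p = 1649.625, Q = 1729.5.
%Δp = (1649.625 − 1319) / 1319 × 100 = +25.07%.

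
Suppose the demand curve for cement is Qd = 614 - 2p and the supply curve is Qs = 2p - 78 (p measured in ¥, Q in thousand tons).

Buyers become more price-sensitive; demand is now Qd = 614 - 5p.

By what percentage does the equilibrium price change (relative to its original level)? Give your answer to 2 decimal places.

-42.86

Original equilibrium: 614 - 2p = 2p - 78 gives 692 = 4p, so p = 173 and Q = 268.
The shock moves the curves to Qd = 614 - 5p and Qs = 2p - 78.
New equilibrium: 614 - 5p = 2p - 78 ⇒ 692 = 7p ⇒ p = 692/7 ≈ 98.8571, Q = 838/7 ≈ 119.7143.
%Δp = (98.8571 − 173) / 173 × 100 = -42.86%.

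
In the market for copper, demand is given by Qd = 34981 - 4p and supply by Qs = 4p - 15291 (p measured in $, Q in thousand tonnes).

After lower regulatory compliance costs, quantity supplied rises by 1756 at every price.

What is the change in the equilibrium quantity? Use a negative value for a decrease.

Original equilibrium: 34981 - 4p = 4p - 15291 gives 50272 = 8p, so p = 6284 and Q = 9845.
After the shift, demand is Qd = 34981 - 4p and supply is Qs = 4p - 13535.
Clearing the new market: 34981 - 4p = 4p - 13535, so p = 6064.5 and Q = 10723.
ΔQ = 10723 − 9845 = +878.

+878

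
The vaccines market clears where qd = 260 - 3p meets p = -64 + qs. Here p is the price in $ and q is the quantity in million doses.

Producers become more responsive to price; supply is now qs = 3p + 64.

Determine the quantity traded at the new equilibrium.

Before the shock: 260 - 3p = p + 64 ⇒ 196 = 4p ⇒ p = 49, q = 113.
The new curves are qd = 260 - 3p (demand) and qs = 3p + 64 (supply).
Equate the new curves: 260 - 3p = 3p + 64, giving 196 = 6p, p = 98/3 ≈ 32.6667, q = 162.

162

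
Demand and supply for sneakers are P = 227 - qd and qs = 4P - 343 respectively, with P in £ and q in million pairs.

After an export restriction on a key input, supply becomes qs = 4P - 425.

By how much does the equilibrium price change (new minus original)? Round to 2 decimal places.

+16.40

Original equilibrium: 227 - P = 4P - 343 gives 570 = 5P, so P = 114 and q = 113.
The shock moves the curves to qd = 227 - P and qs = 4P - 425.
Setting them equal: 227 - P = 4P - 425 → 652 = 5P, so P = 130.4 and q = 96.6.
ΔP = 130.4 − 114 = +16.40.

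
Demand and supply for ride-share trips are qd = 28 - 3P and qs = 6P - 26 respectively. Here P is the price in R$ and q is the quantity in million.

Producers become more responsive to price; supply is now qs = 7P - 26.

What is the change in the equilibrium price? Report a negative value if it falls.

Before the shock: 28 - 3P = 6P - 26 ⇒ 54 = 9P ⇒ P = 6, q = 10.
The shock moves the curves to qd = 28 - 3P and qs = 7P - 26.
Clearing the new market: 28 - 3P = 7P - 26, so P = 5.4 and q = 11.8.
ΔP = 5.4 − 6 = -0.6.

-0.6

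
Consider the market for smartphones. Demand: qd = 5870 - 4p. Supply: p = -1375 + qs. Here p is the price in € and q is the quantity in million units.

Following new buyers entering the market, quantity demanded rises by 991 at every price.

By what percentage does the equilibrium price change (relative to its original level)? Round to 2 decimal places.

Solve the original market: 5870 - 4p = p + 1375, hence p = 899 and q = 2274.
After the shift, demand is qd = 6861 - 4p and supply is qs = p + 1375.
Clearing the new market: 6861 - 4p = p + 1375, so p = 1097.2 and q = 2472.2.
%Δp = (1097.2 − 899) / 899 × 100 = +22.05%.

+22.05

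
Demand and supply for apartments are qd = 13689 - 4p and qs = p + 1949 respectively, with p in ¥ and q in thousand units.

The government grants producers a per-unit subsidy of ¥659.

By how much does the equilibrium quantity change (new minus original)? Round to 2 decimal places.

Solve the original market: 13689 - 4p = p + 1949, hence p = 2348 and q = 4297.
Since sellers receive the price plus the subsidy, the effective supply curve becomes qs = p + 2608.
Clearing the new market: 13689 - 4p = p + 2608, so p = 2216.2 and q = 4824.2.
Δq = 4824.2 − 4297 = +527.20.

+527.20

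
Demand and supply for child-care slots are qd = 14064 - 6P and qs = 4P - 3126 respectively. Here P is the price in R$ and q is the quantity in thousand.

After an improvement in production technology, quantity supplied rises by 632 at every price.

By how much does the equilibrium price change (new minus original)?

-63.2

Before the shock: 14064 - 6P = 4P - 3126 ⇒ 17190 = 10P ⇒ P = 1719, q = 3750.
The shock moves the curves to qd = 14064 - 6P and qs = 4P - 2494.
Equate the new curves: 14064 - 6P = 4P - 2494, giving 16558 = 10P, P = 1655.8, q = 4129.2.
ΔP = 1655.8 − 1719 = -63.2.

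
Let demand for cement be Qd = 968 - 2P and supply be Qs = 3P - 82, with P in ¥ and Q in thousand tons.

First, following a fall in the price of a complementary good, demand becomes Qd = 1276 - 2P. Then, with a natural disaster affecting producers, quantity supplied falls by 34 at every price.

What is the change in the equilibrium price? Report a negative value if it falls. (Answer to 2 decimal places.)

+68.40

Before the shock: 968 - 2P = 3P - 82 ⇒ 1050 = 5P ⇒ P = 210, Q = 548.
The new curves are Qd = 1276 - 2P (demand) and Qs = 3P - 116 (supply).
New equilibrium: 1276 - 2P = 3P - 116 ⇒ 1392 = 5P ⇒ P = 278.4, Q = 719.2.
ΔP = 278.4 − 210 = +68.40.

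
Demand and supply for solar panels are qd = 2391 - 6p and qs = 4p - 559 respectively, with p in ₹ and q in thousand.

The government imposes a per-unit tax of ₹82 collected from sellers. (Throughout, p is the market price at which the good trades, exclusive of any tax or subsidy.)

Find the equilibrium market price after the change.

327.8

Before the shock: 2391 - 6p = 4p - 559 ⇒ 2950 = 10p ⇒ p = 295, q = 621.
Since sellers keep the price net of the tax, the effective supply curve becomes qs = 4p - 887.
Clearing the new market: 2391 - 6p = 4p - 887, so p = 327.8 and q = 424.2.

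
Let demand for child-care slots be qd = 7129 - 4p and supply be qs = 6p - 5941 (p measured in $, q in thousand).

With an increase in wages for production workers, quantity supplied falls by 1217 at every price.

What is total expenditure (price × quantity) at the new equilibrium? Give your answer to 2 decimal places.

Initially, 7129 - 4p = 6p - 5941, so 13070 = 10p and p = 1307, q = 1901.
The shock moves the curves to qd = 7129 - 4p and qs = 6p - 7158.
Clearing the new market: 7129 - 4p = 6p - 7158, so p = 1428.7 and q = 1414.2.
New expenditure = 1428.7 × 1414.2 = 2020467.54.

2020467.54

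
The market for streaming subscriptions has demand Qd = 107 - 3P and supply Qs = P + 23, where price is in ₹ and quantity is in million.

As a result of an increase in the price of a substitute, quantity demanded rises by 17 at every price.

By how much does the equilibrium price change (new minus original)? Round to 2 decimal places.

Before the shock: 107 - 3P = P + 23 ⇒ 84 = 4P ⇒ P = 21, Q = 44.
With the change applied: demand Qd = 124 - 3P, supply Qs = P + 23.
Equate the new curves: 124 - 3P = P + 23, giving 101 = 4P, P = 25.25, Q = 48.25.
ΔP = 25.25 − 21 = +4.25.

+4.25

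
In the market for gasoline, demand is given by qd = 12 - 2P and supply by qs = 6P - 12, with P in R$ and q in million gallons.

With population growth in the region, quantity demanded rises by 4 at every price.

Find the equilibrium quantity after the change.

Before the shock: 12 - 2P = 6P - 12 ⇒ 24 = 8P ⇒ P = 3, q = 6.
With the change applied: demand qd = 16 - 2P, supply qs = 6P - 12.
New equilibrium: 16 - 2P = 6P - 12 ⇒ 28 = 8P ⇒ P = 3.5, q = 9.

9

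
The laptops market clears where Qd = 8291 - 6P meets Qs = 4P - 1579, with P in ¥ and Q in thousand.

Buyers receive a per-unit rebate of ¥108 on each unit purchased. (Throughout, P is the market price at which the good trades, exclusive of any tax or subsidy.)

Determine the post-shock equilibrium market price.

Solve the original market: 8291 - 6P = 4P - 1579, hence P = 987 and Q = 2369.
Since buyers' out-of-pocket price is the market price minus the rebate, the effective demand curve becomes Qd = 8939 - 6P.
Setting them equal: 8939 - 6P = 4P - 1579 → 10518 = 10P, so P = 1051.8 and Q = 2628.2.

1051.8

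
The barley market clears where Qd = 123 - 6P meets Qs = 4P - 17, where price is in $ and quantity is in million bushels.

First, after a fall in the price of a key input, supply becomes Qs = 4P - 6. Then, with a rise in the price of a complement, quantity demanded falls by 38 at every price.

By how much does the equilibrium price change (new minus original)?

Before the shock: 123 - 6P = 4P - 17 ⇒ 140 = 10P ⇒ P = 14, Q = 39.
The new curves are Qd = 85 - 6P (demand) and Qs = 4P - 6 (supply).
Equate the new curves: 85 - 6P = 4P - 6, giving 91 = 10P, P = 9.1, Q = 30.4.
ΔP = 9.1 − 14 = -4.9.

-4.9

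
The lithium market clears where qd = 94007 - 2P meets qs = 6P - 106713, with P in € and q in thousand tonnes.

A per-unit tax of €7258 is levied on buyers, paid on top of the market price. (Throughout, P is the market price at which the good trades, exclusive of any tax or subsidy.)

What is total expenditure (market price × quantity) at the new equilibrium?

766694970

Initially, 94007 - 2P = 6P - 106713, so 200720 = 8P and P = 25090, q = 43827.
Since buyers pay the price plus the tax, the effective demand curve becomes qd = 79491 - 2P.
Clearing the new market: 79491 - 2P = 6P - 106713, so P = 23275.5 and q = 32940.
New expenditure = 23275.5 × 32940 = 766694970.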